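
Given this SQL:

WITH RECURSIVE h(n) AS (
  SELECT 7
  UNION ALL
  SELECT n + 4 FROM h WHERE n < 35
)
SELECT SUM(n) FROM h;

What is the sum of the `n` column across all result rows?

Base: n=7.
Iteration 1: 7 < 35 holds -> n = 7 + 4 = 11.
Iteration 2: 11 < 35 holds -> n = 11 + 4 = 15.
Iteration 3: 15 < 35 holds -> n = 15 + 4 = 19.
Iteration 4: 19 < 35 holds -> n = 19 + 4 = 23.
Iteration 5: 23 < 35 holds -> n = 23 + 4 = 27.
Iteration 6: 27 < 35 holds -> n = 27 + 4 = 31.
Iteration 7: 31 < 35 holds -> n = 31 + 4 = 35.
Iteration 8: 35 < 35 fails; recursion stops.
SUM(n) = 7 + 11 + 15 + 19 + 23 + 27 + 31 + 35 = 168.

168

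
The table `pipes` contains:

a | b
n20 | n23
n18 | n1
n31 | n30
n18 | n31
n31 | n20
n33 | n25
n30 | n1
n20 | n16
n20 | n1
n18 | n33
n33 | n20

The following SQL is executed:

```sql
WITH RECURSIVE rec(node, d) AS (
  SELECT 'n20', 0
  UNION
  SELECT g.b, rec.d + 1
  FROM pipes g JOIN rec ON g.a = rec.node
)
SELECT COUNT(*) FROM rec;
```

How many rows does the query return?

4

Base: (n20, d=0).
Iteration 1: edges from {n20} -> (n1, d=1), (n16, d=1), (n23, d=1).
Iteration 2: no outgoing edges from {n1,n16,n23}; recursion stops.
Total rows emitted: 4.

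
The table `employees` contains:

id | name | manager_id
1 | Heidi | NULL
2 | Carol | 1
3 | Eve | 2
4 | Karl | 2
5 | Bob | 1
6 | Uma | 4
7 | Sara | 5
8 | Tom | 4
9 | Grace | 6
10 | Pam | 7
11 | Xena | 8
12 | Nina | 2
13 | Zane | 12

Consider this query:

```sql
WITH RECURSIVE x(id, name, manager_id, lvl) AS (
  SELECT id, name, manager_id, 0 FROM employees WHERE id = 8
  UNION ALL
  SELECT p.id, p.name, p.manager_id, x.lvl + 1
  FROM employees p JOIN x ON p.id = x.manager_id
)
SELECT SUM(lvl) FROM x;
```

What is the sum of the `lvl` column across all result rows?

6

Base: id=8 (Tom), manager_id=4, lvl 0.
Iteration 1: join on id=4 -> Karl (id 4, manager_id=2, lvl 1).
Iteration 2: join on id=2 -> Carol (id 2, manager_id=1, lvl 2).
Iteration 3: join on id=1 -> Heidi (id 1, manager_id=NULL, lvl 3).
Iteration 4: manager_id is NULL; no match; recursion stops.
SUM(lvl) = 0 + 1 + 2 + 3 = 6.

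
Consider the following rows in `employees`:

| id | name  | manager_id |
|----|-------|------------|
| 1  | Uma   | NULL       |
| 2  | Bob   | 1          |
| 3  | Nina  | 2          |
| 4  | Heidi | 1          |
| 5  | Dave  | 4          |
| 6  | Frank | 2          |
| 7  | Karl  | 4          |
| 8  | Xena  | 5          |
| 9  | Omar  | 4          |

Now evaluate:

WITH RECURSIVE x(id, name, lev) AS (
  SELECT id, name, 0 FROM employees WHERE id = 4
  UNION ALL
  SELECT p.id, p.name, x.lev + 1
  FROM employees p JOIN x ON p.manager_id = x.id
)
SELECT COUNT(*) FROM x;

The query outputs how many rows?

Base: id=4 (Heidi) at lev 0.
Iteration 1: rows with manager_id in {4} -> Dave (id 5, lev 1), Karl (id 7, lev 1), Omar (id 9, lev 1).
Iteration 2: rows with manager_id in {5,7,9} -> Xena (id 8, lev 2).
Iteration 3: no rows with manager_id in {8}; recursion stops.
Total rows emitted: 5.

5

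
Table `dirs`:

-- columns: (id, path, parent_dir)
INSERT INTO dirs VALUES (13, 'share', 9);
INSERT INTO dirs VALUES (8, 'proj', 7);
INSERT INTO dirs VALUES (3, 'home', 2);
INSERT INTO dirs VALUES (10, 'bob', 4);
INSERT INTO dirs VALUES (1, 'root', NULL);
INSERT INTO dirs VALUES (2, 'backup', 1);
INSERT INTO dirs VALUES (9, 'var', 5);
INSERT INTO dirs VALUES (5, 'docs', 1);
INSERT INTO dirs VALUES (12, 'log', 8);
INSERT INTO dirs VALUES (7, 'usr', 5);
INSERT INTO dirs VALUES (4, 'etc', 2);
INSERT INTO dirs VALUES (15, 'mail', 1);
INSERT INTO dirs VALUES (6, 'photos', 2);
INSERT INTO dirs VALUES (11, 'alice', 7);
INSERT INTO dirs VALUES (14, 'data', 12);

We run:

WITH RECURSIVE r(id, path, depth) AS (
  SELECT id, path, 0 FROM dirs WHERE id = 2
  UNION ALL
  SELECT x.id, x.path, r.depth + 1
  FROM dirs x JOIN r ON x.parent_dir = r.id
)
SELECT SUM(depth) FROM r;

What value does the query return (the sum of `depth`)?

5

Base: id=2 (backup) at depth 0.
Iteration 1: rows with parent_dir in {2} -> home (id 3, depth 1), etc (id 4, depth 1), photos (id 6, depth 1).
Iteration 2: rows with parent_dir in {3,4,6} -> bob (id 10, depth 2).
Iteration 3: no rows with parent_dir in {10}; recursion stops.
SUM(depth) = 0 + 1 + 1 + 1 + 2 = 5.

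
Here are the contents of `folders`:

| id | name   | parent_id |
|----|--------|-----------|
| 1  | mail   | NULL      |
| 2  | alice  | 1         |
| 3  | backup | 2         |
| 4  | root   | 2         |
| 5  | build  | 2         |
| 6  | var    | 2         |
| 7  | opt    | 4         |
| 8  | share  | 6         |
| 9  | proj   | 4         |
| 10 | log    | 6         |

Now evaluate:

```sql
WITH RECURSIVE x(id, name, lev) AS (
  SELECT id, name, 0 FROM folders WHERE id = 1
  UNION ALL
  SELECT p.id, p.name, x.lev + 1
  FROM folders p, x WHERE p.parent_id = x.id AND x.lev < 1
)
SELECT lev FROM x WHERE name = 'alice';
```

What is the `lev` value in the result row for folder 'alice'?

1

Base: id=1 (mail) at lev 0.
Iteration 1: rows with parent_id in {1} -> alice (id 2, lev 1).
Iteration 2: lev < 1 fails for all current rows; recursion stops.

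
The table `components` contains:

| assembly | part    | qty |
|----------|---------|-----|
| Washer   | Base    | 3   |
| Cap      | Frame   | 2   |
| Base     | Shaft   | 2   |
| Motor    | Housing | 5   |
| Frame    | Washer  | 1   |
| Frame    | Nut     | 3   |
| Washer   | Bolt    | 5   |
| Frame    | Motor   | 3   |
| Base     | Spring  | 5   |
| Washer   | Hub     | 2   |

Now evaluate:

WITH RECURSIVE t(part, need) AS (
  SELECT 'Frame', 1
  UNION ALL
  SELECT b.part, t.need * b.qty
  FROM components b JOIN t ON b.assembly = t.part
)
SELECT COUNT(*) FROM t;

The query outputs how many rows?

Base: (Frame, need=1).
Iteration 1: components of {Frame} -> Motor = 1*3 = 3, Nut = 1*3 = 3, Washer = 1*1 = 1.
Iteration 2: components of {Motor,Nut,Washer} -> Base = 1*3 = 3, Bolt = 1*5 = 5, Housing = 3*5 = 15, Hub = 1*2 = 2.
Iteration 3: components of {Base,Bolt,Housing,Hub} -> Shaft = 3*2 = 6, Spring = 3*5 = 15.
Iteration 4: no further components; recursion stops.
Total rows emitted: 10.

10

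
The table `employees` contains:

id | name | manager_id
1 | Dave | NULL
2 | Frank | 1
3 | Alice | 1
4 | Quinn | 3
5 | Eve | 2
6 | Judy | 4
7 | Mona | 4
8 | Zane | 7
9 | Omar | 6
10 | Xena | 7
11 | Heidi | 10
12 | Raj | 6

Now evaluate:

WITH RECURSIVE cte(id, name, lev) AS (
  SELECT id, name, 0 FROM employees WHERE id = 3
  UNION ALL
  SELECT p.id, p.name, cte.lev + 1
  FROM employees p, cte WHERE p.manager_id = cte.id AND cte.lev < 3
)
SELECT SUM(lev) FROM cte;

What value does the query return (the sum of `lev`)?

17

Base: id=3 (Alice) at lev 0.
Iteration 1: rows with manager_id in {3} -> Quinn (id 4, lev 1).
Iteration 2: rows with manager_id in {4} -> Judy (id 6, lev 2), Mona (id 7, lev 2).
Iteration 3: rows with manager_id in {6,7} -> Zane (id 8, lev 3), Omar (id 9, lev 3), Xena (id 10, lev 3), Raj (id 12, lev 3).
Iteration 4: lev < 3 fails for all current rows; recursion stops.
SUM(lev) = 0 + 1 + 2 + 2 + 3 + 3 + 3 + 3 = 17.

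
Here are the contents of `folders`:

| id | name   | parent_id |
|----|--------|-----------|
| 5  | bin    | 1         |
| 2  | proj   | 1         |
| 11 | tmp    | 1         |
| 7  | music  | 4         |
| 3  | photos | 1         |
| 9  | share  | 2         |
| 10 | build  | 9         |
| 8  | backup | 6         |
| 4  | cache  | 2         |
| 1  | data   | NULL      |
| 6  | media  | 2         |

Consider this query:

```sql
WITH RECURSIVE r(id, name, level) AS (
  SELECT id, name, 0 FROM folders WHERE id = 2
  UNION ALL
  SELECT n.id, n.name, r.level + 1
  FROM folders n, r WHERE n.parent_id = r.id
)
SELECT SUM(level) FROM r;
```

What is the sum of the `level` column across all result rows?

Base: id=2 (proj) at level 0.
Iteration 1: rows with parent_id in {2} -> cache (id 4, level 1), media (id 6, level 1), share (id 9, level 1).
Iteration 2: rows with parent_id in {4,6,9} -> music (id 7, level 2), backup (id 8, level 2), build (id 10, level 2).
Iteration 3: no rows with parent_id in {7,8,10}; recursion stops.
SUM(level) = 0 + 1 + 1 + 1 + 2 + 2 + 2 = 9.

9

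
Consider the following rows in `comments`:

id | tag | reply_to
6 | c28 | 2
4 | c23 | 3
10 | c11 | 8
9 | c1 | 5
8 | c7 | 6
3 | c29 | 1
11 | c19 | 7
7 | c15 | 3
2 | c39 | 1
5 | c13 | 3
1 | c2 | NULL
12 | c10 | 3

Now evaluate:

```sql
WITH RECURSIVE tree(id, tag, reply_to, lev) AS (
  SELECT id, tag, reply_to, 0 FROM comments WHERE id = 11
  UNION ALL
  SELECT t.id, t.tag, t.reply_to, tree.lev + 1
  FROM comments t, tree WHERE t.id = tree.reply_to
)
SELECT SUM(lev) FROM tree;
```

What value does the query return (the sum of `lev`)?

6

Base: id=11 (c19), reply_to=7, lev 0.
Iteration 1: join on id=7 -> c15 (id 7, reply_to=3, lev 1).
Iteration 2: join on id=3 -> c29 (id 3, reply_to=1, lev 2).
Iteration 3: join on id=1 -> c2 (id 1, reply_to=NULL, lev 3).
Iteration 4: reply_to is NULL; no match; recursion stops.
SUM(lev) = 0 + 1 + 2 + 3 = 6.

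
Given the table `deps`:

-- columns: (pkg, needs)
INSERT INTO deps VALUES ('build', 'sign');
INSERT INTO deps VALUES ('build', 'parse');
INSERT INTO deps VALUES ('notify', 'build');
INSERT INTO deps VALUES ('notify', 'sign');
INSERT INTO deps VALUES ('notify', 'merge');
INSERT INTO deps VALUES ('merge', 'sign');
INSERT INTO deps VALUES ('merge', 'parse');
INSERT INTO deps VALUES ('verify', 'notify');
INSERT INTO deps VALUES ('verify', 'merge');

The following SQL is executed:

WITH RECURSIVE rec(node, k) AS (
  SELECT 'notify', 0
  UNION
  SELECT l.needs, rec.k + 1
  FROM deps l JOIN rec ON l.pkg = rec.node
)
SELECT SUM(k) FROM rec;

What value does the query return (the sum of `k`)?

Base: (notify, k=0).
Iteration 1: edges from {notify} -> (build, k=1), (merge, k=1), (sign, k=1).
Iteration 2: edges from {build,merge,sign} -> (parse, k=2), (sign, k=2). [UNION drops 2 duplicate row(s)]
Iteration 3: no outgoing edges from {parse,sign}; recursion stops.
SUM(k) = 0 + 1 + 1 + 1 + 2 + 2 = 7.

7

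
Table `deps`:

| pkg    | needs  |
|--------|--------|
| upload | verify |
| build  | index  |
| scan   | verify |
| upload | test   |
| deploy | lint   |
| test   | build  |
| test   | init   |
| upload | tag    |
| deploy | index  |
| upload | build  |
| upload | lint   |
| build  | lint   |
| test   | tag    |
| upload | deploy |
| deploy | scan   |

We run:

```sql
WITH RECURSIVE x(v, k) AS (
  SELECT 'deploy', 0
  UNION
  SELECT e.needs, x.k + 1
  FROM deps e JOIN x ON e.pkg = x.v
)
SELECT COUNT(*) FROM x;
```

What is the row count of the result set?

5

Base: (deploy, k=0).
Iteration 1: edges from {deploy} -> (index, k=1), (lint, k=1), (scan, k=1).
Iteration 2: edges from {index,lint,scan} -> (verify, k=2).
Iteration 3: no outgoing edges from {verify}; recursion stops.
Total rows emitted: 5.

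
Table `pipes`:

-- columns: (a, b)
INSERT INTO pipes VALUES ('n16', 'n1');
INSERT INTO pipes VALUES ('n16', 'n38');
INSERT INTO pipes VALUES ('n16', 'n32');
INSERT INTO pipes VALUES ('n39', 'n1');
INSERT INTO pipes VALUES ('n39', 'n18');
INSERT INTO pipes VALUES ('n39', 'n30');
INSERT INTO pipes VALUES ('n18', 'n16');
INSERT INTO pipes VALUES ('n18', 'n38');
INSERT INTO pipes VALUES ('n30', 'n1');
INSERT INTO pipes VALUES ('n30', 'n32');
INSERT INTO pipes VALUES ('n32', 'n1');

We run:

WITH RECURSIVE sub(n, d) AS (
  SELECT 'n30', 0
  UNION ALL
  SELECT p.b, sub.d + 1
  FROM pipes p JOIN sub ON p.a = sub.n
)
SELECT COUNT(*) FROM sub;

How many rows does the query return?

4

Base: (n30, d=0).
Iteration 1: edges from {n30} -> (n1, d=1), (n32, d=1).
Iteration 2: edges from {n1,n32} -> (n1, d=2).
Iteration 3: no outgoing edges from {n1}; recursion stops.
Total rows emitted: 4.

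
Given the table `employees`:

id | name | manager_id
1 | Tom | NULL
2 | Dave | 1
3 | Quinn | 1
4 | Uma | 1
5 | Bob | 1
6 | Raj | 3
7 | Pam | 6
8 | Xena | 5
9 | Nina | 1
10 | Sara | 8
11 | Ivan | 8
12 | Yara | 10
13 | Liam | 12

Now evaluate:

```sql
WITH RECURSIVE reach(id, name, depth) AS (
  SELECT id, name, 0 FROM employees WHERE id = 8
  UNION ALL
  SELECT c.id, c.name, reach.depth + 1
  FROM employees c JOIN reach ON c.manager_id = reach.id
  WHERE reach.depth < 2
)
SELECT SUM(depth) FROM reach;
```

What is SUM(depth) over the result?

4

Base: id=8 (Xena) at depth 0.
Iteration 1: rows with manager_id in {8} -> Sara (id 10, depth 1), Ivan (id 11, depth 1).
Iteration 2: rows with manager_id in {10,11} -> Yara (id 12, depth 2).
Iteration 3: depth < 2 fails for all current rows; recursion stops.
SUM(depth) = 0 + 1 + 1 + 2 = 4.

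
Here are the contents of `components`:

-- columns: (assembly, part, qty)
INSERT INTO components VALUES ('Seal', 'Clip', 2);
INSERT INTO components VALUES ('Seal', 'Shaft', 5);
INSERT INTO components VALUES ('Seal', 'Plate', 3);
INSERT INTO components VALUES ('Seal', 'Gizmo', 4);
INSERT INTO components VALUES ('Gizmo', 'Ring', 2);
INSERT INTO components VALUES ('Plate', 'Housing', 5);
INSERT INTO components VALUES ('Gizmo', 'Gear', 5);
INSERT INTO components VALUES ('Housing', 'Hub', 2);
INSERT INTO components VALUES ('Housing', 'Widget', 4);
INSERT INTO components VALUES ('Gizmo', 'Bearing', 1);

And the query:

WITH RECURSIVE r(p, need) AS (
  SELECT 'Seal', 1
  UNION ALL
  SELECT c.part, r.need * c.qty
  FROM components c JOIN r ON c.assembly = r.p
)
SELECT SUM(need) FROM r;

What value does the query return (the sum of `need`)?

Base: (Seal, need=1).
Iteration 1: components of {Seal} -> Clip = 1*2 = 2, Gizmo = 1*4 = 4, Plate = 1*3 = 3, Shaft = 1*5 = 5.
Iteration 2: components of {Clip,Gizmo,Plate,Shaft} -> Bearing = 4*1 = 4, Gear = 4*5 = 20, Housing = 3*5 = 15, Ring = 4*2 = 8.
Iteration 3: components of {Bearing,Gear,Housing,Ring} -> Hub = 15*2 = 30, Widget = 15*4 = 60.
Iteration 4: no further components; recursion stops.
SUM(need) = 1 + 2 + 5 + 3 + 4 + 15 + 8 + 20 + 4 + 30 + 60 = 152.

152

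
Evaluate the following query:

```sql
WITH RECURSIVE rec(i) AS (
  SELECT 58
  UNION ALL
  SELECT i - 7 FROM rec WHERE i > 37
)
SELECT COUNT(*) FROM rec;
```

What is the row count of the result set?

Base: i=58.
Iteration 1: 58 > 37 holds -> i = 58 - 7 = 51.
Iteration 2: 51 > 37 holds -> i = 51 - 7 = 44.
Iteration 3: 44 > 37 holds -> i = 44 - 7 = 37.
Iteration 4: 37 > 37 fails; recursion stops.
Total rows emitted: 4.

4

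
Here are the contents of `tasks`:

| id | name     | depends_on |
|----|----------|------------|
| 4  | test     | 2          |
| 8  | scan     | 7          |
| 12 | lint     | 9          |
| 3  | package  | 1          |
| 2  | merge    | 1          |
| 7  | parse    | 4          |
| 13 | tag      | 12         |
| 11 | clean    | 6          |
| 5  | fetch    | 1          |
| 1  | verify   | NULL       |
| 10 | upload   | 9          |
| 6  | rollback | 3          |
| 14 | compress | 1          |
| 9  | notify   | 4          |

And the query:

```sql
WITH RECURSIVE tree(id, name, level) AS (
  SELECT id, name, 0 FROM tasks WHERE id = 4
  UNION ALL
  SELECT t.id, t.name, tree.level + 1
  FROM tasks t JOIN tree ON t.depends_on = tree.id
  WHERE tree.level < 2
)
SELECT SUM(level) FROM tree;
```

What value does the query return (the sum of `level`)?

Base: id=4 (test) at level 0.
Iteration 1: rows with depends_on in {4} -> parse (id 7, level 1), notify (id 9, level 1).
Iteration 2: rows with depends_on in {7,9} -> scan (id 8, level 2), upload (id 10, level 2), lint (id 12, level 2).
Iteration 3: level < 2 fails for all current rows; recursion stops.
SUM(level) = 0 + 1 + 1 + 2 + 2 + 2 = 8.

8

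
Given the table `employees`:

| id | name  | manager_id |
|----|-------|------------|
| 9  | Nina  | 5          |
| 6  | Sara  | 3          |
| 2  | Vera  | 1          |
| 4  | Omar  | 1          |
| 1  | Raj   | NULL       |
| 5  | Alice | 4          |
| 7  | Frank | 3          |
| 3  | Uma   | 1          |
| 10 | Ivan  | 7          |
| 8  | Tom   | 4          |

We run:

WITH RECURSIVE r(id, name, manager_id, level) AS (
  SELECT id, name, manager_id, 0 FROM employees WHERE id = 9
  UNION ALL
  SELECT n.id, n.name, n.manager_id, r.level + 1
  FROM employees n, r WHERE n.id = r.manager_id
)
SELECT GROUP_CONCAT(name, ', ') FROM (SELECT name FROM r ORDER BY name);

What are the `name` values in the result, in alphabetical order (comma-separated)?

Alice, Nina, Omar, Raj

Base: id=9 (Nina), manager_id=5, level 0.
Iteration 1: join on id=5 -> Alice (id 5, manager_id=4, level 1).
Iteration 2: join on id=4 -> Omar (id 4, manager_id=1, level 2).
Iteration 3: join on id=1 -> Raj (id 1, manager_id=NULL, level 3).
Iteration 4: manager_id is NULL; no match; recursion stops.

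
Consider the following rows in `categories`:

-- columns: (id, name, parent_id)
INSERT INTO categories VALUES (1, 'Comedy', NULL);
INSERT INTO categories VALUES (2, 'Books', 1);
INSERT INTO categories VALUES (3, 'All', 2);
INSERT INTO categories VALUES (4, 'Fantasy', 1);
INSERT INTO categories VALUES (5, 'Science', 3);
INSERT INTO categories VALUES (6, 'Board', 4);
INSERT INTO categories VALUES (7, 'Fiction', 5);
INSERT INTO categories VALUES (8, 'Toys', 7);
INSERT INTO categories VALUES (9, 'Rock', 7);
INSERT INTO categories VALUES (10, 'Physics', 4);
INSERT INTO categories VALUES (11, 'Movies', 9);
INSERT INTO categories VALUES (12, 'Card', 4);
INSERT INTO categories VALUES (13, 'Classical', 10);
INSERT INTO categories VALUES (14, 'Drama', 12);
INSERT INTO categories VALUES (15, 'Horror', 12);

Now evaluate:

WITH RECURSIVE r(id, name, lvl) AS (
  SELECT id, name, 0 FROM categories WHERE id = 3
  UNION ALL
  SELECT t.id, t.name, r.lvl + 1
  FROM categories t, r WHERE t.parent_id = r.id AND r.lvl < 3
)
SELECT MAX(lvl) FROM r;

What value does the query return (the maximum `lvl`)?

Base: id=3 (All) at lvl 0.
Iteration 1: rows with parent_id in {3} -> Science (id 5, lvl 1).
Iteration 2: rows with parent_id in {5} -> Fiction (id 7, lvl 2).
Iteration 3: rows with parent_id in {7} -> Toys (id 8, lvl 3), Rock (id 9, lvl 3).
Iteration 4: lvl < 3 fails for all current rows; recursion stops.
lvl values: 0, 1, 2, 3, 3; the maximum is 3.

3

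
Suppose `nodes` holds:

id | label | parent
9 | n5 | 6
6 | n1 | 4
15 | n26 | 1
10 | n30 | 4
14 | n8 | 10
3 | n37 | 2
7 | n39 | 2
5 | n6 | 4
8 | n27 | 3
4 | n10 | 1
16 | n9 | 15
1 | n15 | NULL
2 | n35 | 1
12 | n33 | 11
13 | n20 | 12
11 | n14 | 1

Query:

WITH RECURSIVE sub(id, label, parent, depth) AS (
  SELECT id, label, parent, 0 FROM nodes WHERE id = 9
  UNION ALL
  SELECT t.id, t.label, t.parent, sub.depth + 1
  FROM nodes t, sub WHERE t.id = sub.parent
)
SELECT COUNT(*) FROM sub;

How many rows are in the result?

4

Base: id=9 (n5), parent=6, depth 0.
Iteration 1: join on id=6 -> n1 (id 6, parent=4, depth 1).
Iteration 2: join on id=4 -> n10 (id 4, parent=1, depth 2).
Iteration 3: join on id=1 -> n15 (id 1, parent=NULL, depth 3).
Iteration 4: parent is NULL; no match; recursion stops.
Total rows emitted: 4.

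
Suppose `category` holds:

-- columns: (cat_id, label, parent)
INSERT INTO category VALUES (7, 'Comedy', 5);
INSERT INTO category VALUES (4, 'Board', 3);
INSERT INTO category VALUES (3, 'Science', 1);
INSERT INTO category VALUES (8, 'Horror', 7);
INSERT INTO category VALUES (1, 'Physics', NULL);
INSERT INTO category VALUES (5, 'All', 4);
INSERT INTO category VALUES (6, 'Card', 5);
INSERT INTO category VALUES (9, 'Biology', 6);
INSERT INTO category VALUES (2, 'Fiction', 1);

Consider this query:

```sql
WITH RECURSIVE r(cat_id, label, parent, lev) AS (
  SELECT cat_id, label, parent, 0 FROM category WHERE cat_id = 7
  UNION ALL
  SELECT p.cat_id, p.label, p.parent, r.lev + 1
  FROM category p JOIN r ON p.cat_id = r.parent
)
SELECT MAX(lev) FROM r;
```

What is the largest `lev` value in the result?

4

Base: cat_id=7 (Comedy), parent=5, lev 0.
Iteration 1: join on cat_id=5 -> All (id 5, parent=4, lev 1).
Iteration 2: join on cat_id=4 -> Board (id 4, parent=3, lev 2).
Iteration 3: join on cat_id=3 -> Science (id 3, parent=1, lev 3).
Iteration 4: join on cat_id=1 -> Physics (id 1, parent=NULL, lev 4).
Iteration 5: parent is NULL; no match; recursion stops.
lev values: 0, 1, 2, 3, 4; the maximum is 4.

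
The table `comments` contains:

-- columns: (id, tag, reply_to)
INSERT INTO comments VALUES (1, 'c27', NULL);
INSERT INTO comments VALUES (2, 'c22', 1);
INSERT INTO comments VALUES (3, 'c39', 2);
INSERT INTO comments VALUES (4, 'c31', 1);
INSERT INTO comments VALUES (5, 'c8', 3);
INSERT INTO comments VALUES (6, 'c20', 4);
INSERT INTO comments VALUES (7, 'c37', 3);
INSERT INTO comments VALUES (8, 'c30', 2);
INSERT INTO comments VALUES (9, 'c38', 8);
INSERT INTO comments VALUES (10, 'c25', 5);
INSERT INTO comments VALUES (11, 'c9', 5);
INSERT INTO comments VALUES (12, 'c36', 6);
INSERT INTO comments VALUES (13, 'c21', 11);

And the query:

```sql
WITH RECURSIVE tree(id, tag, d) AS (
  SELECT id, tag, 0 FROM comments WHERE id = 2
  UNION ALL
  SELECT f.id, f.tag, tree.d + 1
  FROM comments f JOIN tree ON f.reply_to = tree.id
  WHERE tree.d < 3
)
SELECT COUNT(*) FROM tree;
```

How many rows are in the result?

8

Base: id=2 (c22) at d 0.
Iteration 1: rows with reply_to in {2} -> c39 (id 3, d 1), c30 (id 8, d 1).
Iteration 2: rows with reply_to in {3,8} -> c8 (id 5, d 2), c37 (id 7, d 2), c38 (id 9, d 2).
Iteration 3: rows with reply_to in {5,7,9} -> c25 (id 10, d 3), c9 (id 11, d 3).
Iteration 4: d < 3 fails for all current rows; recursion stops.
Total rows emitted: 8.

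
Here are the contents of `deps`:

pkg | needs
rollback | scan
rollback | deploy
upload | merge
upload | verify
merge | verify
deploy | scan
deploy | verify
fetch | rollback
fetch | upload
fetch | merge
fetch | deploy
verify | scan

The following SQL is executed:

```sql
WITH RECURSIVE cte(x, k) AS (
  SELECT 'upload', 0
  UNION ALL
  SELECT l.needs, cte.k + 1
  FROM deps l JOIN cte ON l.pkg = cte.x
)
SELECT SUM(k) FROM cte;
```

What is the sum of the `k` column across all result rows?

9

Base: (upload, k=0).
Iteration 1: edges from {upload} -> (merge, k=1), (verify, k=1).
Iteration 2: edges from {merge,verify} -> (scan, k=2), (verify, k=2).
Iteration 3: edges from {scan,verify} -> (scan, k=3).
Iteration 4: no outgoing edges from {scan}; recursion stops.
SUM(k) = 0 + 1 + 1 + 2 + 2 + 3 = 9.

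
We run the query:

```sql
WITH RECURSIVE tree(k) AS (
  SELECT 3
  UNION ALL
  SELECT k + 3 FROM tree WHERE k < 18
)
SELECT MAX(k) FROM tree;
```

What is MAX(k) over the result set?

18

Base: k=3.
Iteration 1: 3 < 18 holds -> k = 3 + 3 = 6.
Iteration 2: 6 < 18 holds -> k = 6 + 3 = 9.
Iteration 3: 9 < 18 holds -> k = 9 + 3 = 12.
Iteration 4: 12 < 18 holds -> k = 12 + 3 = 15.
Iteration 5: 15 < 18 holds -> k = 15 + 3 = 18.
Iteration 6: 18 < 18 fails; recursion stops.
k values: 3, 6, 9, 12, 15, 18; the maximum is 18.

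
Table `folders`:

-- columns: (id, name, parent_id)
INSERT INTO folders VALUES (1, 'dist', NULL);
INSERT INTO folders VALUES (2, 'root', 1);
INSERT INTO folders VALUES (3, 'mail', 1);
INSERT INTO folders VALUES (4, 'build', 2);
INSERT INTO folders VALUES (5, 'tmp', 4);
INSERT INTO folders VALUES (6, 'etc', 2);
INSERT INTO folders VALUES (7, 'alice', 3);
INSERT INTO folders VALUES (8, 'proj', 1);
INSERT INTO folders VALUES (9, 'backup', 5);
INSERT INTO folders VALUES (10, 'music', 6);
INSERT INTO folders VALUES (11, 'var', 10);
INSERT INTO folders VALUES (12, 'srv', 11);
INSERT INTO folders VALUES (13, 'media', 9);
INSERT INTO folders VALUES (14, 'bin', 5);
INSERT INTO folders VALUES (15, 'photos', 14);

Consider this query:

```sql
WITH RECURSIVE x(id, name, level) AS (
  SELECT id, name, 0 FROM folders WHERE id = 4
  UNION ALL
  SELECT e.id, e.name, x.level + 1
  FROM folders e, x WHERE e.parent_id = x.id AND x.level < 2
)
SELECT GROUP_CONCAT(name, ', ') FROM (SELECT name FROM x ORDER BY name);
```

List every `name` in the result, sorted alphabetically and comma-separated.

Base: id=4 (build) at level 0.
Iteration 1: rows with parent_id in {4} -> tmp (id 5, level 1).
Iteration 2: rows with parent_id in {5} -> backup (id 9, level 2), bin (id 14, level 2).
Iteration 3: level < 2 fails for all current rows; recursion stops.

backup, bin, build, tmp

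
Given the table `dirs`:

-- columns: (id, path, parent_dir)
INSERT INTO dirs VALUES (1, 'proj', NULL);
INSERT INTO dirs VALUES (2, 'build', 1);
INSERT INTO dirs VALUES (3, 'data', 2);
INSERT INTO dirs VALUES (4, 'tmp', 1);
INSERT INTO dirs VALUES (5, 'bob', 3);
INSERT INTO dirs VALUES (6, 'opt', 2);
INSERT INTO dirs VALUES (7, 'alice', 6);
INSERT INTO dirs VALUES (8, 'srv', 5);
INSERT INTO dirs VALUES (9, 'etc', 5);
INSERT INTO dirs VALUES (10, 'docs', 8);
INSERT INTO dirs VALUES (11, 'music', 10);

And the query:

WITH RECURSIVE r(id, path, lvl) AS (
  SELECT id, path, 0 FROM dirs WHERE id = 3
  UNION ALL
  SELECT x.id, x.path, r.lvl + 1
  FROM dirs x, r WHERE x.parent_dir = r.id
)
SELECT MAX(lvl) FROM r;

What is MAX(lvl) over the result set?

Base: id=3 (data) at lvl 0.
Iteration 1: rows with parent_dir in {3} -> bob (id 5, lvl 1).
Iteration 2: rows with parent_dir in {5} -> srv (id 8, lvl 2), etc (id 9, lvl 2).
Iteration 3: rows with parent_dir in {8,9} -> docs (id 10, lvl 3).
Iteration 4: rows with parent_dir in {10} -> music (id 11, lvl 4).
Iteration 5: no rows with parent_dir in {11}; recursion stops.
lvl values: 0, 1, 2, 2, 3, 4; the maximum is 4.

4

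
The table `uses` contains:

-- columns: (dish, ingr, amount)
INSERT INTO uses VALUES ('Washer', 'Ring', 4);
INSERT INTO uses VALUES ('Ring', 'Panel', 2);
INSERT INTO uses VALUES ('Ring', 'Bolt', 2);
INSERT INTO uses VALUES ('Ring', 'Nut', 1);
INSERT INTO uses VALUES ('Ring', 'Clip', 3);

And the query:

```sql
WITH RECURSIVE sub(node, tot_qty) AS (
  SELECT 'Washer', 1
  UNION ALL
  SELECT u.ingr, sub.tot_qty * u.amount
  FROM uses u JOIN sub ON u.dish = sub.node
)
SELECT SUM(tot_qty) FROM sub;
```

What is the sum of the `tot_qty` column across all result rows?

Base: (Washer, tot_qty=1).
Iteration 1: components of {Washer} -> Ring = 1*4 = 4.
Iteration 2: components of {Ring} -> Bolt = 4*2 = 8, Clip = 4*3 = 12, Nut = 4*1 = 4, Panel = 4*2 = 8.
Iteration 3: no further components; recursion stops.
SUM(tot_qty) = 1 + 4 + 8 + 8 + 4 + 12 = 37.

37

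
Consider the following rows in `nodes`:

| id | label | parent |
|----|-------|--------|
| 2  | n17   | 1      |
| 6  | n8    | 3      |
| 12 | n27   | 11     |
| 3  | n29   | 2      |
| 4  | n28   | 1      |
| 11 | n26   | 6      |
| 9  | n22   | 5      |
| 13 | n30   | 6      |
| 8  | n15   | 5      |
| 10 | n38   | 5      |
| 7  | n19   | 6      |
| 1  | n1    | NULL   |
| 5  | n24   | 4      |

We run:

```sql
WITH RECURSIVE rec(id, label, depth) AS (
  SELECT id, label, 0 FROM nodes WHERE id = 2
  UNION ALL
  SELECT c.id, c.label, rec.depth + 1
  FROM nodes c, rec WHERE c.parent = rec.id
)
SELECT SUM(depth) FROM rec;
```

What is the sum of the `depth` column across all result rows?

16

Base: id=2 (n17) at depth 0.
Iteration 1: rows with parent in {2} -> n29 (id 3, depth 1).
Iteration 2: rows with parent in {3} -> n8 (id 6, depth 2).
Iteration 3: rows with parent in {6} -> n19 (id 7, depth 3), n26 (id 11, depth 3), n30 (id 13, depth 3).
Iteration 4: rows with parent in {7,11,13} -> n27 (id 12, depth 4).
Iteration 5: no rows with parent in {12}; recursion stops.
SUM(depth) = 0 + 1 + 2 + 3 + 3 + 3 + 4 = 16.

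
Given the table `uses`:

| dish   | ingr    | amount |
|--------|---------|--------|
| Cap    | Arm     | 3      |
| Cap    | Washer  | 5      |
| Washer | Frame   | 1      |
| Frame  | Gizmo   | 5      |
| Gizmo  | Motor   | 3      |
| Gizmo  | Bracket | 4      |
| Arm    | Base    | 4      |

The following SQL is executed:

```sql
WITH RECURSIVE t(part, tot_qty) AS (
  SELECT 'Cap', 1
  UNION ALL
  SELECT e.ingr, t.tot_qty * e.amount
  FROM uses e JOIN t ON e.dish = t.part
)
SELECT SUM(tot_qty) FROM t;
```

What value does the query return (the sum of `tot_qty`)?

226

Base: (Cap, tot_qty=1).
Iteration 1: components of {Cap} -> Arm = 1*3 = 3, Washer = 1*5 = 5.
Iteration 2: components of {Arm,Washer} -> Base = 3*4 = 12, Frame = 5*1 = 5.
Iteration 3: components of {Base,Frame} -> Gizmo = 5*5 = 25.
Iteration 4: components of {Gizmo} -> Bracket = 25*4 = 100, Motor = 25*3 = 75.
Iteration 5: no further components; recursion stops.
SUM(tot_qty) = 1 + 3 + 5 + 12 + 5 + 25 + 75 + 100 = 226.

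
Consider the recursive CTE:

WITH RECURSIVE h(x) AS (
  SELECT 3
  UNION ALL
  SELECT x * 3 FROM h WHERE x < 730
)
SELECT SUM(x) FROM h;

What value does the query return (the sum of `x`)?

3279

Base: x=3.
Iteration 1: 3 < 730 holds -> x = 3 * 3 = 9.
Iteration 2: 9 < 730 holds -> x = 9 * 3 = 27.
Iteration 3: 27 < 730 holds -> x = 27 * 3 = 81.
Iteration 4: 81 < 730 holds -> x = 81 * 3 = 243.
Iteration 5: 243 < 730 holds -> x = 243 * 3 = 729.
Iteration 6: 729 < 730 holds -> x = 729 * 3 = 2187.
Iteration 7: 2187 < 730 fails; recursion stops.
SUM(x) = 3 + 9 + 27 + 81 + 243 + 729 + 2187 = 3279.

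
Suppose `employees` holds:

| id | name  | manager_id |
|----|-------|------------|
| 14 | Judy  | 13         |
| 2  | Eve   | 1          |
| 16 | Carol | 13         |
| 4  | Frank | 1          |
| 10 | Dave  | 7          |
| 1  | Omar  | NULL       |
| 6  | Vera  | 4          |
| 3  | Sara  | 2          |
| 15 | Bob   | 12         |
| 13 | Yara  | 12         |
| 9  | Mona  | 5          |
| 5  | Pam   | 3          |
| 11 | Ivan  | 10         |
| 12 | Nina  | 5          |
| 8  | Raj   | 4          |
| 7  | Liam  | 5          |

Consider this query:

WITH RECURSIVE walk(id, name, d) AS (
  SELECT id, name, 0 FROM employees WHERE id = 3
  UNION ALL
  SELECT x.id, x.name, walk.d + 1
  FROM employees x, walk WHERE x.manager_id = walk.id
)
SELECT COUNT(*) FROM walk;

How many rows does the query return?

11

Base: id=3 (Sara) at d 0.
Iteration 1: rows with manager_id in {3} -> Pam (id 5, d 1).
Iteration 2: rows with manager_id in {5} -> Liam (id 7, d 2), Mona (id 9, d 2), Nina (id 12, d 2).
Iteration 3: rows with manager_id in {7,9,12} -> Dave (id 10, d 3), Yara (id 13, d 3), Bob (id 15, d 3).
Iteration 4: rows with manager_id in {10,13,15} -> Ivan (id 11, d 4), Judy (id 14, d 4), Carol (id 16, d 4).
Iteration 5: no rows with manager_id in {11,14,16}; recursion stops.
Total rows emitted: 11.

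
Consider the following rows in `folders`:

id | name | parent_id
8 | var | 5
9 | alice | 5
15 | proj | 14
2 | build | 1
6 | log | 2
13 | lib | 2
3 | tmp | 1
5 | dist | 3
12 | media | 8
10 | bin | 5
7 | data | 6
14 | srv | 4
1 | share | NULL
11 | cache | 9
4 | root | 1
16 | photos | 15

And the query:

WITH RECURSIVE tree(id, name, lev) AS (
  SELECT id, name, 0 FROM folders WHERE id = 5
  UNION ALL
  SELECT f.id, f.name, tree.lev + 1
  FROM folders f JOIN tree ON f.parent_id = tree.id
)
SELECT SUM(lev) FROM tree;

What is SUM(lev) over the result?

7

Base: id=5 (dist) at lev 0.
Iteration 1: rows with parent_id in {5} -> var (id 8, lev 1), alice (id 9, lev 1), bin (id 10, lev 1).
Iteration 2: rows with parent_id in {8,9,10} -> cache (id 11, lev 2), media (id 12, lev 2).
Iteration 3: no rows with parent_id in {11,12}; recursion stops.
SUM(lev) = 0 + 1 + 1 + 1 + 2 + 2 = 7.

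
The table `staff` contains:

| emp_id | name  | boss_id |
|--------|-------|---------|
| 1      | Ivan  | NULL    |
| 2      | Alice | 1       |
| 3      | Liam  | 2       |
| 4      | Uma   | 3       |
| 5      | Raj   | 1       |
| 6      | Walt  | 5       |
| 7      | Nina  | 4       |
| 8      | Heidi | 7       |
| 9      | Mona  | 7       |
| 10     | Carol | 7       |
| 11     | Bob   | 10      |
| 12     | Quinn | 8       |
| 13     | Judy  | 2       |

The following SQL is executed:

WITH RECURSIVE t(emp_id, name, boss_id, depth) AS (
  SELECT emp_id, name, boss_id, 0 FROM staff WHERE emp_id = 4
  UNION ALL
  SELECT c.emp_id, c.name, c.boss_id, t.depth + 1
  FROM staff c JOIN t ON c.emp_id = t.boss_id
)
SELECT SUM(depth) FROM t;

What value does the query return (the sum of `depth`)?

Base: emp_id=4 (Uma), boss_id=3, depth 0.
Iteration 1: join on emp_id=3 -> Liam (id 3, boss_id=2, depth 1).
Iteration 2: join on emp_id=2 -> Alice (id 2, boss_id=1, depth 2).
Iteration 3: join on emp_id=1 -> Ivan (id 1, boss_id=NULL, depth 3).
Iteration 4: boss_id is NULL; no match; recursion stops.
SUM(depth) = 0 + 1 + 2 + 3 = 6.

6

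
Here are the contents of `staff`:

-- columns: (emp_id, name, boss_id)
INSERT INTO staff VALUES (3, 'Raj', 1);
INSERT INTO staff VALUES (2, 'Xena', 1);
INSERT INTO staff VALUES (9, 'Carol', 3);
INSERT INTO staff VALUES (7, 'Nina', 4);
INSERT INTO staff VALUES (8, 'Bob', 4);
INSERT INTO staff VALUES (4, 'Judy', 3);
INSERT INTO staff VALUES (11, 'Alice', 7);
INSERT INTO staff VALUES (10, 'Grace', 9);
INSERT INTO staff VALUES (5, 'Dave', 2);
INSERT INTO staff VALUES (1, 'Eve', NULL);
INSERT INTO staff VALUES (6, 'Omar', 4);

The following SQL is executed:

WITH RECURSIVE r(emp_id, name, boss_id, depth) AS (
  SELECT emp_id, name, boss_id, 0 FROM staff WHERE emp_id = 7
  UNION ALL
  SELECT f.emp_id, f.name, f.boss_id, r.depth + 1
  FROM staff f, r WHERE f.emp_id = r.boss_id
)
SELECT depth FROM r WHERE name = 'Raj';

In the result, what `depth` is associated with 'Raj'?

Base: emp_id=7 (Nina), boss_id=4, depth 0.
Iteration 1: join on emp_id=4 -> Judy (id 4, boss_id=3, depth 1).
Iteration 2: join on emp_id=3 -> Raj (id 3, boss_id=1, depth 2).
Iteration 3: join on emp_id=1 -> Eve (id 1, boss_id=NULL, depth 3).
Iteration 4: boss_id is NULL; no match; recursion stops.

2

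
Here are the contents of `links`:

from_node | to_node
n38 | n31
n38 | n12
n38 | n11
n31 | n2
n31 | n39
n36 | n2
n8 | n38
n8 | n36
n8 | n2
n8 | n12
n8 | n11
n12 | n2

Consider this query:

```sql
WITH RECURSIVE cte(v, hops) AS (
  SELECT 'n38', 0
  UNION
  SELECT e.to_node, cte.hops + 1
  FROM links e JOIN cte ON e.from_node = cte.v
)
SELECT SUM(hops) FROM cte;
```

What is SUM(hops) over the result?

Base: (n38, hops=0).
Iteration 1: edges from {n38} -> (n11, hops=1), (n12, hops=1), (n31, hops=1).
Iteration 2: edges from {n11,n12,n31} -> (n2, hops=2), (n39, hops=2). [UNION drops 1 duplicate row(s)]
Iteration 3: no outgoing edges from {n2,n39}; recursion stops.
SUM(hops) = 0 + 1 + 1 + 1 + 2 + 2 = 7.

7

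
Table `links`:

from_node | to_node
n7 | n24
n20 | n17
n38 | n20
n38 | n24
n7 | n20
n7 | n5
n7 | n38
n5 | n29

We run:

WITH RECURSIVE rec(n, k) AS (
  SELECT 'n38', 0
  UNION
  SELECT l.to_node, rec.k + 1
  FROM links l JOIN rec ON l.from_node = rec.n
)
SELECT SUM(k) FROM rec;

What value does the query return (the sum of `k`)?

4

Base: (n38, k=0).
Iteration 1: edges from {n38} -> (n20, k=1), (n24, k=1).
Iteration 2: edges from {n20,n24} -> (n17, k=2).
Iteration 3: no outgoing edges from {n17}; recursion stops.
SUM(k) = 0 + 1 + 1 + 2 = 4.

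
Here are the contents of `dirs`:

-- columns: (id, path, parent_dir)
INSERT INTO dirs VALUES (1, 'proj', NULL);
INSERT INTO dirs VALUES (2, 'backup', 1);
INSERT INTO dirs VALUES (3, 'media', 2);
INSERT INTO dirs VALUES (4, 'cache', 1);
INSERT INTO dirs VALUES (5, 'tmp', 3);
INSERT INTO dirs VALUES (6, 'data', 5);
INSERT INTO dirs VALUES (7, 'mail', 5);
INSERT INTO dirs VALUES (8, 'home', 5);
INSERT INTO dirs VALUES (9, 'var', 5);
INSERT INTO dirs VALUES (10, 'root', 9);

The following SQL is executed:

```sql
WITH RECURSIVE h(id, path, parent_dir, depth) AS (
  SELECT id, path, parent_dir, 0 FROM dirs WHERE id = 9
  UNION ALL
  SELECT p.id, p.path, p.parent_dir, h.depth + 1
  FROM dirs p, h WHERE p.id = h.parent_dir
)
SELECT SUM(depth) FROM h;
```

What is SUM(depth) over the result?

10

Base: id=9 (var), parent_dir=5, depth 0.
Iteration 1: join on id=5 -> tmp (id 5, parent_dir=3, depth 1).
Iteration 2: join on id=3 -> media (id 3, parent_dir=2, depth 2).
Iteration 3: join on id=2 -> backup (id 2, parent_dir=1, depth 3).
Iteration 4: join on id=1 -> proj (id 1, parent_dir=NULL, depth 4).
Iteration 5: parent_dir is NULL; no match; recursion stops.
SUM(depth) = 0 + 1 + 2 + 3 + 4 = 10.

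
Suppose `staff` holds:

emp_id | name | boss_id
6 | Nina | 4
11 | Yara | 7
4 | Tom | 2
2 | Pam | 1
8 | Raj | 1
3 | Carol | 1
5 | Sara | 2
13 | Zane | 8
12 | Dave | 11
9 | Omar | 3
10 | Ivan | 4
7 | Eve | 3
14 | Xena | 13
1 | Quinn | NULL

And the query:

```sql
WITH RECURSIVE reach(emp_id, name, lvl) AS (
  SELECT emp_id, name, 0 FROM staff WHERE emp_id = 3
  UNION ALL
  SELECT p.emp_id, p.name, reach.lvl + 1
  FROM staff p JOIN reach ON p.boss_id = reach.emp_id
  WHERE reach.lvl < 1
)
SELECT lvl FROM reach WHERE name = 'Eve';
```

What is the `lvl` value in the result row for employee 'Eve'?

Base: emp_id=3 (Carol) at lvl 0.
Iteration 1: rows with boss_id in {3} -> Eve (id 7, lvl 1), Omar (id 9, lvl 1).
Iteration 2: lvl < 1 fails for all current rows; recursion stops.

1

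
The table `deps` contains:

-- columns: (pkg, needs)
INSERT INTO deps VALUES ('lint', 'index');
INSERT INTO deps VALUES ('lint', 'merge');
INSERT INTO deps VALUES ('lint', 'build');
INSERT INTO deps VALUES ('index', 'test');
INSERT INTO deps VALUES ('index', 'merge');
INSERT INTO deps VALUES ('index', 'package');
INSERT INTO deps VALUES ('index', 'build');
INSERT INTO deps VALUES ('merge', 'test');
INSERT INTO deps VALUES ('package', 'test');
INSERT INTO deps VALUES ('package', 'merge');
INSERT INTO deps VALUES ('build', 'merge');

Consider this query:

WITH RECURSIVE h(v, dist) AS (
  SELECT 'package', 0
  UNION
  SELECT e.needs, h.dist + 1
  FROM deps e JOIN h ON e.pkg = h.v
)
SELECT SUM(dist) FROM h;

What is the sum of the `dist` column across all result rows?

Base: (package, dist=0).
Iteration 1: edges from {package} -> (merge, dist=1), (test, dist=1).
Iteration 2: edges from {merge,test} -> (test, dist=2).
Iteration 3: no outgoing edges from {test}; recursion stops.
SUM(dist) = 0 + 1 + 1 + 2 = 4.

4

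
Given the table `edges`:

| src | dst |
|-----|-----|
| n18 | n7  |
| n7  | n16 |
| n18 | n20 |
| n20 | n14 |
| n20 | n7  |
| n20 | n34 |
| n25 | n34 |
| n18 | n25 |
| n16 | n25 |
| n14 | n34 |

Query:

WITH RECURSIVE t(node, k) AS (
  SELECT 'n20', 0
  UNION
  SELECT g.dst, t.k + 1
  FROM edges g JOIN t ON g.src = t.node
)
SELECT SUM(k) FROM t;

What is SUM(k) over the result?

14

Base: (n20, k=0).
Iteration 1: edges from {n20} -> (n14, k=1), (n34, k=1), (n7, k=1).
Iteration 2: edges from {n14,n34,n7} -> (n16, k=2), (n34, k=2).
Iteration 3: edges from {n16,n34} -> (n25, k=3).
Iteration 4: edges from {n25} -> (n34, k=4).
Iteration 5: no outgoing edges from {n34}; recursion stops.
SUM(k) = 0 + 1 + 1 + 1 + 2 + 2 + 3 + 4 = 14.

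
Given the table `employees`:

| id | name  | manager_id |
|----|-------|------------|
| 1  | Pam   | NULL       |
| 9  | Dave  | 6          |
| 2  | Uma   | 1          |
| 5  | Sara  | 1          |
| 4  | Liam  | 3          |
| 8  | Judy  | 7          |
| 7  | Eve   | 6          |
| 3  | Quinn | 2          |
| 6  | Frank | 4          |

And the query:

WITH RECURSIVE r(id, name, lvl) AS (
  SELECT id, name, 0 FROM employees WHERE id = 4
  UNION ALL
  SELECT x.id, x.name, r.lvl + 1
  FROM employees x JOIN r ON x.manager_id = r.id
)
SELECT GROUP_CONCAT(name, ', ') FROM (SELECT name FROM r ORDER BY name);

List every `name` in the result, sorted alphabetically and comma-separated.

Dave, Eve, Frank, Judy, Liam

Base: id=4 (Liam) at lvl 0.
Iteration 1: rows with manager_id in {4} -> Frank (id 6, lvl 1).
Iteration 2: rows with manager_id in {6} -> Eve (id 7, lvl 2), Dave (id 9, lvl 2).
Iteration 3: rows with manager_id in {7,9} -> Judy (id 8, lvl 3).
Iteration 4: no rows with manager_id in {8}; recursion stops.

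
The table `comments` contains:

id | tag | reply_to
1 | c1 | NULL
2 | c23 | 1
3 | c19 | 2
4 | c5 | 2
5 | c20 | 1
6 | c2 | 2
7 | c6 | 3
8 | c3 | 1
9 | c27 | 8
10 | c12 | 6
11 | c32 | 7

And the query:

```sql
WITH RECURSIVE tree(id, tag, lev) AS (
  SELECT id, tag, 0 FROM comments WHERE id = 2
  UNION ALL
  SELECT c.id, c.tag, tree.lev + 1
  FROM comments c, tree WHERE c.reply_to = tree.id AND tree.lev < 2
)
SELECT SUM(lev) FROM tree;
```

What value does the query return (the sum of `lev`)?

7

Base: id=2 (c23) at lev 0.
Iteration 1: rows with reply_to in {2} -> c19 (id 3, lev 1), c5 (id 4, lev 1), c2 (id 6, lev 1).
Iteration 2: rows with reply_to in {3,4,6} -> c6 (id 7, lev 2), c12 (id 10, lev 2).
Iteration 3: lev < 2 fails for all current rows; recursion stops.
SUM(lev) = 0 + 1 + 1 + 1 + 2 + 2 = 7.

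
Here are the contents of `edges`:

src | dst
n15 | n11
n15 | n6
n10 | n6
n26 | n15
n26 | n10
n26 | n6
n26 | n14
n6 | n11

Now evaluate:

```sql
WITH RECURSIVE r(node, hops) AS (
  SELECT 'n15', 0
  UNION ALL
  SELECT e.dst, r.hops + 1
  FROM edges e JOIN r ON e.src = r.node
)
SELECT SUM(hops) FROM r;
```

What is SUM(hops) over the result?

Base: (n15, hops=0).
Iteration 1: edges from {n15} -> (n11, hops=1), (n6, hops=1).
Iteration 2: edges from {n11,n6} -> (n11, hops=2).
Iteration 3: no outgoing edges from {n11}; recursion stops.
SUM(hops) = 0 + 1 + 1 + 2 = 4.

4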